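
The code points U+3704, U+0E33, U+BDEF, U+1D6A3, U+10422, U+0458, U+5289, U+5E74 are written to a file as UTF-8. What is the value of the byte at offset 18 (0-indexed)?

U+3704 → 3-byte form E3 9C 84 at offsets 0–2.
U+0E33 → 3-byte form E0 B8 B3 at offsets 3–5.
U+BDEF → 3-byte form EB B7 AF at offsets 6–8.
U+1D6A3 → 4-byte form F0 9D 9A A3 at offsets 9–12.
U+10422 → 4-byte form F0 90 90 A2 at offsets 13–16.
U+0458 → 2-byte form D1 98 at offsets 17–18.
Offset 18 falls in char 6's range; it's byte 2 of D1 98 = 0x98.

0x98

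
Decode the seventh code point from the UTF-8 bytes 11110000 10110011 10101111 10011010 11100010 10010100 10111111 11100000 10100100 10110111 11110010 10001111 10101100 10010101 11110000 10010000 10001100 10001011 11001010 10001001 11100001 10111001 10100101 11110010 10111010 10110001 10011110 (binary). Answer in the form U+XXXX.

U+1E65

Offset 0: leading byte 0xF0 = 11110000 → 4-byte char #1 = F0 B3 AF 9A.
Offset 4: leading byte 0xE2 = 11100010 → 3-byte char #2 = E2 94 BF.
Offset 7: leading byte 0xE0 = 11100000 → 3-byte char #3 = E0 A4 B7.
Offset 10: leading byte 0xF2 = 11110010 → 4-byte char #4 = F2 8F AC 95.
Offset 14: leading byte 0xF0 = 11110000 → 4-byte char #5 = F0 90 8C 8B.
Offset 18: leading byte 0xCA = 11001010 → 2-byte char #6 = CA 89.
Offset 20: leading byte 0xE1 = 11100001 → 3-byte char #7 = E1 B9 A5.
Leading byte 0xE1 = 11100001 matches 1110xxxx → 3-byte sequence.
Byte 1: 0xE1 = 11100001, payload 0001 (4 bits).
Byte 2: 0xB9 = 10111001 (10xxxxxx ✓), payload 111001.
Byte 3: 0xA5 = 10100101 (10xxxxxx ✓), payload 100101.
Concatenate: 0001111001100101 = 0x1E65 (16 bits → U+1E65).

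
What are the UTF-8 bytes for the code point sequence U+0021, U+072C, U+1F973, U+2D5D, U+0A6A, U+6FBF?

21 DC AC F0 9F A5 B3 E2 B5 9D E0 A9 AA E6 BE BF

U+0021: 1-byte form → 21.
U+072C: 2-byte form → DC AC.
U+1F973: 4-byte form → F0 9F A5 B3.
U+2D5D: 3-byte form → E2 B5 9D.
U+0A6A: 3-byte form → E0 A9 AA.
U+6FBF: 3-byte form → E6 BE BF.
Concatenated (16 bytes): 21 DC AC F0 9F A5 B3 E2 B5 9D E0 A9 AA E6 BE BF.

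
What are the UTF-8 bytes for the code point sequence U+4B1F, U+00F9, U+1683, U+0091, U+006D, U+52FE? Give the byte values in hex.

U+4B1F: 3-byte form → E4 AC 9F.
U+00F9: 2-byte form → C3 B9.
U+1683: 3-byte form → E1 9A 83.
U+0091: 2-byte form → C2 91.
U+006D: 1-byte form → 6D.
U+52FE: 3-byte form → E5 8B BE.
Concatenated (14 bytes): E4 AC 9F C3 B9 E1 9A 83 C2 91 6D E5 8B BE.

E4 AC 9F C3 B9 E1 9A 83 C2 91 6D E5 8B BE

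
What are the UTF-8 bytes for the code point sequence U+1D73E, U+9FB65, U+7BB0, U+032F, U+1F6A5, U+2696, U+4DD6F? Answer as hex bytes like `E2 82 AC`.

U+1D73E: 4-byte form → F0 9D 9C BE.
U+9FB65: 4-byte form → F2 9F AD A5.
U+7BB0: 3-byte form → E7 AE B0.
U+032F: 2-byte form → CC AF.
U+1F6A5: 4-byte form → F0 9F 9A A5.
U+2696: 3-byte form → E2 9A 96.
U+4DD6F: 4-byte form → F1 8D B5 AF.
Concatenated (24 bytes): F0 9D 9C BE F2 9F AD A5 E7 AE B0 CC AF F0 9F 9A A5 E2 9A 96 F1 8D B5 AF.

F0 9D 9C BE F2 9F AD A5 E7 AE B0 CC AF F0 9F 9A A5 E2 9A 96 F1 8D B5 AF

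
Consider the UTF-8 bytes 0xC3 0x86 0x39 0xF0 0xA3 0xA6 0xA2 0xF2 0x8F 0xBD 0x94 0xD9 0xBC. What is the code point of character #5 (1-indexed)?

U+067C

Offset 0: leading byte 0xC3 = 11000011 → 2-byte char #1 = C3 86.
Offset 2: leading byte 0x39 = 00111001 → 1-byte char #2 = 39.
Offset 3: leading byte 0xF0 = 11110000 → 4-byte char #3 = F0 A3 A6 A2.
Offset 7: leading byte 0xF2 = 11110010 → 4-byte char #4 = F2 8F BD 94.
Offset 11: leading byte 0xD9 = 11011001 → 2-byte char #5 = D9 BC.
Leading byte 0xD9 = 11011001 matches 110xxxxx → 2-byte sequence.
Byte 1: 0xD9 = 11011001, payload 11001 (5 bits).
Byte 2: 0xBC = 10111100 (10xxxxxx ✓), payload 111100.
Concatenate: 11001111100 = 0x67C (11 bits → U+067C).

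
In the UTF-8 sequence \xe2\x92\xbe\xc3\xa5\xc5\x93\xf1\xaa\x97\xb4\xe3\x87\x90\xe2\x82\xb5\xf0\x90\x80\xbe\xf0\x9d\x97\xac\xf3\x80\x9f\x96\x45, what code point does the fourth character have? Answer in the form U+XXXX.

U+6A5F4

Offset 0: leading byte 0xE2 = 11100010 → 3-byte char #1 = E2 92 BE.
Offset 3: leading byte 0xC3 = 11000011 → 2-byte char #2 = C3 A5.
Offset 5: leading byte 0xC5 = 11000101 → 2-byte char #3 = C5 93.
Offset 7: leading byte 0xF1 = 11110001 → 4-byte char #4 = F1 AA 97 B4.
Leading byte 0xF1 = 11110001 matches 11110xxx → 4-byte sequence.
Byte 1: 0xF1 = 11110001, payload 001 (3 bits).
Byte 2: 0xAA = 10101010 (10xxxxxx ✓), payload 101010.
Byte 3: 0x97 = 10010111 (10xxxxxx ✓), payload 010111.
Byte 4: 0xB4 = 10110100 (10xxxxxx ✓), payload 110100.
Concatenate: 001101010010111110100 = 0x6A5F4 (21 bits → U+6A5F4).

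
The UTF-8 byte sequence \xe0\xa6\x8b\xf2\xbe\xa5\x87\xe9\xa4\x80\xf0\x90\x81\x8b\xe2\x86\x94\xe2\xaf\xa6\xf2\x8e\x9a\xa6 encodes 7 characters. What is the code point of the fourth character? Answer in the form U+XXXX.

U+1004B

Offset 0: leading byte 0xE0 = 11100000 → 3-byte char #1 = E0 A6 8B.
Offset 3: leading byte 0xF2 = 11110010 → 4-byte char #2 = F2 BE A5 87.
Offset 7: leading byte 0xE9 = 11101001 → 3-byte char #3 = E9 A4 80.
Offset 10: leading byte 0xF0 = 11110000 → 4-byte char #4 = F0 90 81 8B.
Leading byte 0xF0 = 11110000 matches 11110xxx → 4-byte sequence.
Byte 1: 0xF0 = 11110000, payload 000 (3 bits).
Byte 2: 0x90 = 10010000 (10xxxxxx ✓), payload 010000.
Byte 3: 0x81 = 10000001 (10xxxxxx ✓), payload 000001.
Byte 4: 0x8B = 10001011 (10xxxxxx ✓), payload 001011.
Concatenate: 000010000000001001011 = 0x1004B (21 bits → U+1004B).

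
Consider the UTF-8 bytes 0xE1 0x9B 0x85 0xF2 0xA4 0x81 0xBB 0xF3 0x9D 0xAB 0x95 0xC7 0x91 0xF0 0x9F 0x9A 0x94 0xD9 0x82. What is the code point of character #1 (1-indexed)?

Offset 0: leading byte 0xE1 = 11100001 → 3-byte char #1 = E1 9B 85.
Leading byte 0xE1 = 11100001 matches 1110xxxx → 3-byte sequence.
Byte 1: 0xE1 = 11100001, payload 0001 (4 bits).
Byte 2: 0x9B = 10011011 (10xxxxxx ✓), payload 011011.
Byte 3: 0x85 = 10000101 (10xxxxxx ✓), payload 000101.
Concatenate: 0001011011000101 = 0x16C5 (16 bits → U+16C5).

U+16C5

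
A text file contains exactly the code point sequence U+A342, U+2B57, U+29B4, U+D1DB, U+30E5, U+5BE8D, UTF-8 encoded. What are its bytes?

U+A342: 3-byte form → EA 8D 82.
U+2B57: 3-byte form → E2 AD 97.
U+29B4: 3-byte form → E2 A6 B4.
U+D1DB: 3-byte form → ED 87 9B.
U+30E5: 3-byte form → E3 83 A5.
U+5BE8D: 4-byte form → F1 9B BA 8D.
Concatenated (19 bytes): EA 8D 82 E2 AD 97 E2 A6 B4 ED 87 9B E3 83 A5 F1 9B BA 8D.

EA 8D 82 E2 AD 97 E2 A6 B4 ED 87 9B E3 83 A5 F1 9B BA 8D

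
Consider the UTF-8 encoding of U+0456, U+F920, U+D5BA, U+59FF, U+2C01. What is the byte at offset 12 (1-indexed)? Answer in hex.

0xE2

1-indexed offset 12 is 0-indexed offset 11.
U+0456 → 2-byte form D1 96 at offsets 0–1.
U+F920 → 3-byte form EF A4 A0 at offsets 2–4.
U+D5BA → 3-byte form ED 96 BA at offsets 5–7.
U+59FF → 3-byte form E5 A7 BF at offsets 8–10.
U+2C01 → 3-byte form E2 B0 81 at offsets 11–13.
Offset 11 falls in char 5's range; it's byte 1 of E2 B0 81 = 0xE2.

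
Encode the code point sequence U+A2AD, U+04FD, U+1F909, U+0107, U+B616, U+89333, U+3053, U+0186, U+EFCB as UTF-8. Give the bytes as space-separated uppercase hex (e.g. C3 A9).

EA 8A AD D3 BD F0 9F A4 89 C4 87 EB 98 96 F2 89 8C B3 E3 81 93 C6 86 EE BF 8B

U+A2AD: 3-byte form → EA 8A AD.
U+04FD: 2-byte form → D3 BD.
U+1F909: 4-byte form → F0 9F A4 89.
U+0107: 2-byte form → C4 87.
U+B616: 3-byte form → EB 98 96.
U+89333: 4-byte form → F2 89 8C B3.
U+3053: 3-byte form → E3 81 93.
U+0186: 2-byte form → C6 86.
U+EFCB: 3-byte form → EE BF 8B.
Concatenated (26 bytes): EA 8A AD D3 BD F0 9F A4 89 C4 87 EB 98 96 F2 89 8C B3 E3 81 93 C6 86 EE BF 8B.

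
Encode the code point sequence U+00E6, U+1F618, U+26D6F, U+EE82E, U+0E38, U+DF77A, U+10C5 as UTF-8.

C3 A6 F0 9F 98 98 F0 A6 B5 AF F3 AE A0 AE E0 B8 B8 F3 9F 9D BA E1 83 85

U+00E6: 2-byte form → C3 A6.
U+1F618: 4-byte form → F0 9F 98 98.
U+26D6F: 4-byte form → F0 A6 B5 AF.
U+EE82E: 4-byte form → F3 AE A0 AE.
U+0E38: 3-byte form → E0 B8 B8.
U+DF77A: 4-byte form → F3 9F 9D BA.
U+10C5: 3-byte form → E1 83 85.
Concatenated (24 bytes): C3 A6 F0 9F 98 98 F0 A6 B5 AF F3 AE A0 AE E0 B8 B8 F3 9F 9D BA E1 83 85.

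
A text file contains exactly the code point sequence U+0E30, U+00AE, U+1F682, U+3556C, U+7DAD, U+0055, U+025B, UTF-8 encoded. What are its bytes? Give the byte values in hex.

U+0E30: 3-byte form → E0 B8 B0.
U+00AE: 2-byte form → C2 AE.
U+1F682: 4-byte form → F0 9F 9A 82.
U+3556C: 4-byte form → F0 B5 95 AC.
U+7DAD: 3-byte form → E7 B6 AD.
U+0055: 1-byte form → 55.
U+025B: 2-byte form → C9 9B.
Concatenated (19 bytes): E0 B8 B0 C2 AE F0 9F 9A 82 F0 B5 95 AC E7 B6 AD 55 C9 9B.

E0 B8 B0 C2 AE F0 9F 9A 82 F0 B5 95 AC E7 B6 AD 55 C9 9B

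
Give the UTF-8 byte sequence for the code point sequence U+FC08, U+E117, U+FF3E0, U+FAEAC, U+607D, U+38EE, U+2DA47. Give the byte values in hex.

U+FC08: 3-byte form → EF B0 88.
U+E117: 3-byte form → EE 84 97.
U+FF3E0: 4-byte form → F3 BF 8F A0.
U+FAEAC: 4-byte form → F3 BA BA AC.
U+607D: 3-byte form → E6 81 BD.
U+38EE: 3-byte form → E3 A3 AE.
U+2DA47: 4-byte form → F0 AD A9 87.
Concatenated (24 bytes): EF B0 88 EE 84 97 F3 BF 8F A0 F3 BA BA AC E6 81 BD E3 A3 AE F0 AD A9 87.

EF B0 88 EE 84 97 F3 BF 8F A0 F3 BA BA AC E6 81 BD E3 A3 AE F0 AD A9 87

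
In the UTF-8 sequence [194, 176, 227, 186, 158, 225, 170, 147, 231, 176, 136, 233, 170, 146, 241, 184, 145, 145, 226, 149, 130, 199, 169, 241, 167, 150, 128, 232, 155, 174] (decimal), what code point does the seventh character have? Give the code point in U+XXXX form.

U+2542

Offset 0: leading byte 0xC2 = 11000010 → 2-byte char #1 = C2 B0.
Offset 2: leading byte 0xE3 = 11100011 → 3-byte char #2 = E3 BA 9E.
Offset 5: leading byte 0xE1 = 11100001 → 3-byte char #3 = E1 AA 93.
Offset 8: leading byte 0xE7 = 11100111 → 3-byte char #4 = E7 B0 88.
Offset 11: leading byte 0xE9 = 11101001 → 3-byte char #5 = E9 AA 92.
Offset 14: leading byte 0xF1 = 11110001 → 4-byte char #6 = F1 B8 91 91.
Offset 18: leading byte 0xE2 = 11100010 → 3-byte char #7 = E2 95 82.
Leading byte 0xE2 = 11100010 matches 1110xxxx → 3-byte sequence.
Byte 1: 0xE2 = 11100010, payload 0010 (4 bits).
Byte 2: 0x95 = 10010101 (10xxxxxx ✓), payload 010101.
Byte 3: 0x82 = 10000010 (10xxxxxx ✓), payload 000010.
Concatenate: 0010010101000010 = 0x2542 (16 bits → U+2542).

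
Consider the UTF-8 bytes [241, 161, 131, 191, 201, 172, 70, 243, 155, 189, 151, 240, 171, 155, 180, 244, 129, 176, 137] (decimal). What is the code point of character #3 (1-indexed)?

Offset 0: leading byte 0xF1 = 11110001 → 4-byte char #1 = F1 A1 83 BF.
Offset 4: leading byte 0xC9 = 11001001 → 2-byte char #2 = C9 AC.
Offset 6: leading byte 0x46 = 01000110 → 1-byte char #3 = 46.
Leading byte 0x46 = 01000110 matches 0xxxxxxx → 1-byte sequence.
Byte 1: 0x46 = 01000110, payload 1000110 (7 bits).
Concatenate: 1000110 = 0x46 (7 bits → U+0046).

U+0046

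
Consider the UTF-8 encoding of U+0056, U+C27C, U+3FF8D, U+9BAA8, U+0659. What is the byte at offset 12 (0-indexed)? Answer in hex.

0xD9

U+0056 → 1-byte form 56 at offsets 0–0.
U+C27C → 3-byte form EC 89 BC at offsets 1–3.
U+3FF8D → 4-byte form F0 BF BE 8D at offsets 4–7.
U+9BAA8 → 4-byte form F2 9B AA A8 at offsets 8–11.
U+0659 → 2-byte form D9 99 at offsets 12–13.
Offset 12 falls in char 5's range; it's byte 1 of D9 99 = 0xD9.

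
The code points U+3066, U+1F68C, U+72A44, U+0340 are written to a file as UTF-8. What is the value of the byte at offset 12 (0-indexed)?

0x80

U+3066 → 3-byte form E3 81 A6 at offsets 0–2.
U+1F68C → 4-byte form F0 9F 9A 8C at offsets 3–6.
U+72A44 → 4-byte form F1 B2 A9 84 at offsets 7–10.
U+0340 → 2-byte form CD 80 at offsets 11–12.
Offset 12 falls in char 4's range; it's byte 2 of CD 80 = 0x80.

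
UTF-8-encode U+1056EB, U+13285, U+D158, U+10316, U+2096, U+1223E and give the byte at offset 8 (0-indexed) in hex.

0xED

U+1056EB → 4-byte form F4 85 9B AB at offsets 0–3.
U+13285 → 4-byte form F0 93 8A 85 at offsets 4–7.
U+D158 → 3-byte form ED 85 98 at offsets 8–10.
Offset 8 falls in char 3's range; it's byte 1 of ED 85 98 = 0xED.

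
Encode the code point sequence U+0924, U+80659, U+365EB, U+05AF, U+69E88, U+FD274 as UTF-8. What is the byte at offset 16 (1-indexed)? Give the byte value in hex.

1-indexed offset 16 is 0-indexed offset 15.
U+0924 → 3-byte form E0 A4 A4 at offsets 0–2.
U+80659 → 4-byte form F2 80 99 99 at offsets 3–6.
U+365EB → 4-byte form F0 B6 97 AB at offsets 7–10.
U+05AF → 2-byte form D6 AF at offsets 11–12.
U+69E88 → 4-byte form F1 A9 BA 88 at offsets 13–16.
Offset 15 falls in char 5's range; it's byte 3 of F1 A9 BA 88 = 0xBA.

0xBA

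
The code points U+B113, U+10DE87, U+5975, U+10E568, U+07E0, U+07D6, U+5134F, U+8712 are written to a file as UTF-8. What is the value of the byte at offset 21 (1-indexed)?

0x8D

1-indexed offset 21 is 0-indexed offset 20.
U+B113 → 3-byte form EB 84 93 at offsets 0–2.
U+10DE87 → 4-byte form F4 8D BA 87 at offsets 3–6.
U+5975 → 3-byte form E5 A5 B5 at offsets 7–9.
U+10E568 → 4-byte form F4 8E 95 A8 at offsets 10–13.
U+07E0 → 2-byte form DF A0 at offsets 14–15.
U+07D6 → 2-byte form DF 96 at offsets 16–17.
U+5134F → 4-byte form F1 91 8D 8F at offsets 18–21.
Offset 20 falls in char 7's range; it's byte 3 of F1 91 8D 8F = 0x8D.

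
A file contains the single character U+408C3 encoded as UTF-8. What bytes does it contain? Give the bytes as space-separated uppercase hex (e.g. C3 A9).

F1 80 A3 83

U+408C3 = 0x408C3 = 264387 decimal. In range U+10000–U+10FFFF → 4-byte form: 11110xxx 10xxxxxx 10xxxxxx 10xxxxxx.
Binary (21 bits): 001000000100011000011.
Split 3+6+6+6: 001 | 000000 | 100011 | 000011.
Byte 1: 11110001 = 0xF1.
Byte 2: 10000000 = 0x80.
Byte 3: 10100011 = 0xA3.
Byte 4: 10000011 = 0x83.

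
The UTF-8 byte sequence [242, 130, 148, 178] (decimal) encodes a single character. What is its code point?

Leading byte 0xF2 = 11110010 matches 11110xxx → 4-byte sequence.
Byte 1: 0xF2 = 11110010, payload 010 (3 bits).
Byte 2: 0x82 = 10000010 (10xxxxxx ✓), payload 000010.
Byte 3: 0x94 = 10010100 (10xxxxxx ✓), payload 010100.
Byte 4: 0xB2 = 10110010 (10xxxxxx ✓), payload 110010.
Concatenate: 010000010010100110010 = 0x82532 (21 bits → U+82532).

U+82532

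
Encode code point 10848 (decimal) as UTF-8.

U+2A60 = 0x2A60 = 10848 decimal. In range U+0800–U+FFFF → 3-byte form: 1110xxxx 10xxxxxx 10xxxxxx.
Binary (16 bits): 0010101001100000.
Split 4+6+6: 0010 | 101001 | 100000.
Byte 1: 11100010 = 0xE2.
Byte 2: 10101001 = 0xA9.
Byte 3: 10100000 = 0xA0.

E2 A9 A0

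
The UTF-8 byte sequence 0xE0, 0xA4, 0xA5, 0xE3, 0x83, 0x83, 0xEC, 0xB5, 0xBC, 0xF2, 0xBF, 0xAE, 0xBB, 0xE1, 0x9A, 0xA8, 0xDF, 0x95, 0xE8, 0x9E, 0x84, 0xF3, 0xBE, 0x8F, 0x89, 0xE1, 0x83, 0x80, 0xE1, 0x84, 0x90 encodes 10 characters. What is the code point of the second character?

Offset 0: leading byte 0xE0 = 11100000 → 3-byte char #1 = E0 A4 A5.
Offset 3: leading byte 0xE3 = 11100011 → 3-byte char #2 = E3 83 83.
Leading byte 0xE3 = 11100011 matches 1110xxxx → 3-byte sequence.
Byte 1: 0xE3 = 11100011, payload 0011 (4 bits).
Byte 2: 0x83 = 10000011 (10xxxxxx ✓), payload 000011.
Byte 3: 0x83 = 10000011 (10xxxxxx ✓), payload 000011.
Concatenate: 0011000011000011 = 0x30C3 (16 bits → U+30C3).

U+30C3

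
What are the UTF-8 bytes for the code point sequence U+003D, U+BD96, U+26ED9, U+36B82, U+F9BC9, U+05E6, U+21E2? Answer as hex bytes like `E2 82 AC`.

U+003D: 1-byte form → 3D.
U+BD96: 3-byte form → EB B6 96.
U+26ED9: 4-byte form → F0 A6 BB 99.
U+36B82: 4-byte form → F0 B6 AE 82.
U+F9BC9: 4-byte form → F3 B9 AF 89.
U+05E6: 2-byte form → D7 A6.
U+21E2: 3-byte form → E2 87 A2.
Concatenated (21 bytes): 3D EB B6 96 F0 A6 BB 99 F0 B6 AE 82 F3 B9 AF 89 D7 A6 E2 87 A2.

3D EB B6 96 F0 A6 BB 99 F0 B6 AE 82 F3 B9 AF 89 D7 A6 E2 87 A2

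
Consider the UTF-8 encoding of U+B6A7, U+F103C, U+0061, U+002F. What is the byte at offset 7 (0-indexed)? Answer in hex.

0x61

U+B6A7 → 3-byte form EB 9A A7 at offsets 0–2.
U+F103C → 4-byte form F3 B1 80 BC at offsets 3–6.
U+0061 → 1-byte form 61 at offsets 7–7.
Offset 7 falls in char 3's range; it's byte 1 of 61 = 0x61.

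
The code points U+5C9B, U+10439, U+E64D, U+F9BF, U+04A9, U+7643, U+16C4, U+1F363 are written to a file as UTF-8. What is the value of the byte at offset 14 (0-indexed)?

0xA9

U+5C9B → 3-byte form E5 B2 9B at offsets 0–2.
U+10439 → 4-byte form F0 90 90 B9 at offsets 3–6.
U+E64D → 3-byte form EE 99 8D at offsets 7–9.
U+F9BF → 3-byte form EF A6 BF at offsets 10–12.
U+04A9 → 2-byte form D2 A9 at offsets 13–14.
Offset 14 falls in char 5's range; it's byte 2 of D2 A9 = 0xA9.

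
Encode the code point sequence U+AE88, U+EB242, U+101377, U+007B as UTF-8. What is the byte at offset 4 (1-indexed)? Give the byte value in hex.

1-indexed offset 4 is 0-indexed offset 3.
U+AE88 → 3-byte form EA BA 88 at offsets 0–2.
U+EB242 → 4-byte form F3 AB 89 82 at offsets 3–6.
Offset 3 falls in char 2's range; it's byte 1 of F3 AB 89 82 = 0xF3.

0xF3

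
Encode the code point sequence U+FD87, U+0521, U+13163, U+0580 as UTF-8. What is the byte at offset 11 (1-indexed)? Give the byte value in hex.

1-indexed offset 11 is 0-indexed offset 10.
U+FD87 → 3-byte form EF B6 87 at offsets 0–2.
U+0521 → 2-byte form D4 A1 at offsets 3–4.
U+13163 → 4-byte form F0 93 85 A3 at offsets 5–8.
U+0580 → 2-byte form D6 80 at offsets 9–10.
Offset 10 falls in char 4's range; it's byte 2 of D6 80 = 0x80.

0x80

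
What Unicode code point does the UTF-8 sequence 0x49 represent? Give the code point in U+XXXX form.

U+0049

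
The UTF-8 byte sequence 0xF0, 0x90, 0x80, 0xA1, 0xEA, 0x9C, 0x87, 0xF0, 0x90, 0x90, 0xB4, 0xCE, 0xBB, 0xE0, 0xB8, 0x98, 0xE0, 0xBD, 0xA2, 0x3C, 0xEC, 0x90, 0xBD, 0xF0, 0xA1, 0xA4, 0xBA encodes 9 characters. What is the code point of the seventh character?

U+003C

Offset 0: leading byte 0xF0 = 11110000 → 4-byte char #1 = F0 90 80 A1.
Offset 4: leading byte 0xEA = 11101010 → 3-byte char #2 = EA 9C 87.
Offset 7: leading byte 0xF0 = 11110000 → 4-byte char #3 = F0 90 90 B4.
Offset 11: leading byte 0xCE = 11001110 → 2-byte char #4 = CE BB.
Offset 13: leading byte 0xE0 = 11100000 → 3-byte char #5 = E0 B8 98.
Offset 16: leading byte 0xE0 = 11100000 → 3-byte char #6 = E0 BD A2.
Offset 19: leading byte 0x3C = 00111100 → 1-byte char #7 = 3C.
Leading byte 0x3C = 00111100 matches 0xxxxxxx → 1-byte sequence.
Byte 1: 0x3C = 00111100, payload 0111100 (7 bits).
Concatenate: 0111100 = 0x3C (7 bits → U+003C).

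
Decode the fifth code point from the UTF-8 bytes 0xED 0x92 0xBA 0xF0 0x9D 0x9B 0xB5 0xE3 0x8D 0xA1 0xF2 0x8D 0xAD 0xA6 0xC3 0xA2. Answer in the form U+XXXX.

Offset 0: leading byte 0xED = 11101101 → 3-byte char #1 = ED 92 BA.
Offset 3: leading byte 0xF0 = 11110000 → 4-byte char #2 = F0 9D 9B B5.
Offset 7: leading byte 0xE3 = 11100011 → 3-byte char #3 = E3 8D A1.
Offset 10: leading byte 0xF2 = 11110010 → 4-byte char #4 = F2 8D AD A6.
Offset 14: leading byte 0xC3 = 11000011 → 2-byte char #5 = C3 A2.
Leading byte 0xC3 = 11000011 matches 110xxxxx → 2-byte sequence.
Byte 1: 0xC3 = 11000011, payload 00011 (5 bits).
Byte 2: 0xA2 = 10100010 (10xxxxxx ✓), payload 100010.
Concatenate: 00011100010 = 0xE2 (11 bits → U+00E2).

U+00E2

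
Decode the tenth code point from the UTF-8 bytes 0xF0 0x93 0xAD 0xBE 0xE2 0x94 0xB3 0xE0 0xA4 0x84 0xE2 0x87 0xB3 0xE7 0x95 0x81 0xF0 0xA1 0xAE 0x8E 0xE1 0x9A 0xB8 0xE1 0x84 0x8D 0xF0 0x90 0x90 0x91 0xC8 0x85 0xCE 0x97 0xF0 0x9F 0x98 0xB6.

Offset 0: leading byte 0xF0 = 11110000 → 4-byte char #1 = F0 93 AD BE.
Offset 4: leading byte 0xE2 = 11100010 → 3-byte char #2 = E2 94 B3.
Offset 7: leading byte 0xE0 = 11100000 → 3-byte char #3 = E0 A4 84.
Offset 10: leading byte 0xE2 = 11100010 → 3-byte char #4 = E2 87 B3.
Offset 13: leading byte 0xE7 = 11100111 → 3-byte char #5 = E7 95 81.
Offset 16: leading byte 0xF0 = 11110000 → 4-byte char #6 = F0 A1 AE 8E.
Offset 20: leading byte 0xE1 = 11100001 → 3-byte char #7 = E1 9A B8.
Offset 23: leading byte 0xE1 = 11100001 → 3-byte char #8 = E1 84 8D.
Offset 26: leading byte 0xF0 = 11110000 → 4-byte char #9 = F0 90 90 91.
Offset 30: leading byte 0xC8 = 11001000 → 2-byte char #10 = C8 85.
Leading byte 0xC8 = 11001000 matches 110xxxxx → 2-byte sequence.
Byte 1: 0xC8 = 11001000, payload 01000 (5 bits).
Byte 2: 0x85 = 10000101 (10xxxxxx ✓), payload 000101.
Concatenate: 01000000101 = 0x205 (11 bits → U+0205).

U+0205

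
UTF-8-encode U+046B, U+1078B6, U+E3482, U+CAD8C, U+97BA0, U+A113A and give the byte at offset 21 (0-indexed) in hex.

U+046B → 2-byte form D1 AB at offsets 0–1.
U+1078B6 → 4-byte form F4 87 A2 B6 at offsets 2–5.
U+E3482 → 4-byte form F3 A3 92 82 at offsets 6–9.
U+CAD8C → 4-byte form F3 8A B6 8C at offsets 10–13.
U+97BA0 → 4-byte form F2 97 AE A0 at offsets 14–17.
U+A113A → 4-byte form F2 A1 84 BA at offsets 18–21.
Offset 21 falls in char 6's range; it's byte 4 of F2 A1 84 BA = 0xBA.

0xBA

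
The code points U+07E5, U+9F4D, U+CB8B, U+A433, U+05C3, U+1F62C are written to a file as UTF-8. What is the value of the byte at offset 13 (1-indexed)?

1-indexed offset 13 is 0-indexed offset 12.
U+07E5 → 2-byte form DF A5 at offsets 0–1.
U+9F4D → 3-byte form E9 BD 8D at offsets 2–4.
U+CB8B → 3-byte form EC AE 8B at offsets 5–7.
U+A433 → 3-byte form EA 90 B3 at offsets 8–10.
U+05C3 → 2-byte form D7 83 at offsets 11–12.
Offset 12 falls in char 5's range; it's byte 2 of D7 83 = 0x83.

0x83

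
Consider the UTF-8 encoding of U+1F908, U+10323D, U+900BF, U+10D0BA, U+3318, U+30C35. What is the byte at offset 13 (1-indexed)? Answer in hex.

1-indexed offset 13 is 0-indexed offset 12.
U+1F908 → 4-byte form F0 9F A4 88 at offsets 0–3.
U+10323D → 4-byte form F4 83 88 BD at offsets 4–7.
U+900BF → 4-byte form F2 90 82 BF at offsets 8–11.
U+10D0BA → 4-byte form F4 8D 82 BA at offsets 12–15.
Offset 12 falls in char 4's range; it's byte 1 of F4 8D 82 BA = 0xF4.

0xF4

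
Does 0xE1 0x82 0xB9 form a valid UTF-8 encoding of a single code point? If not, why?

valid

Leading byte 0xE1 = 11100001 → 3-byte form.
Continuation bytes 0x82=10000010, 0xB9=10111001 all match 10xxxxxx.
Decoded value 0x10B9 is ≥ 0x800 (shortest form) and not a surrogate.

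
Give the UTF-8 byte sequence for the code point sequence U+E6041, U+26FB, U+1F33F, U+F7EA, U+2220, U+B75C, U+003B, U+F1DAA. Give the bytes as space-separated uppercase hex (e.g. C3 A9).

U+E6041: 4-byte form → F3 A6 81 81.
U+26FB: 3-byte form → E2 9B BB.
U+1F33F: 4-byte form → F0 9F 8C BF.
U+F7EA: 3-byte form → EF 9F AA.
U+2220: 3-byte form → E2 88 A0.
U+B75C: 3-byte form → EB 9D 9C.
U+003B: 1-byte form → 3B.
U+F1DAA: 4-byte form → F3 B1 B6 AA.
Concatenated (25 bytes): F3 A6 81 81 E2 9B BB F0 9F 8C BF EF 9F AA E2 88 A0 EB 9D 9C 3B F3 B1 B6 AA.

F3 A6 81 81 E2 9B BB F0 9F 8C BF EF 9F AA E2 88 A0 EB 9D 9C 3B F3 B1 B6 AA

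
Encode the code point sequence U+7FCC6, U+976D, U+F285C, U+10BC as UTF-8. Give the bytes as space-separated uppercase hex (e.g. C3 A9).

F1 BF B3 86 E9 9D AD F3 B2 A1 9C E1 82 BC

U+7FCC6: 4-byte form → F1 BF B3 86.
U+976D: 3-byte form → E9 9D AD.
U+F285C: 4-byte form → F3 B2 A1 9C.
U+10BC: 3-byte form → E1 82 BC.
Concatenated (14 bytes): F1 BF B3 86 E9 9D AD F3 B2 A1 9C E1 82 BC.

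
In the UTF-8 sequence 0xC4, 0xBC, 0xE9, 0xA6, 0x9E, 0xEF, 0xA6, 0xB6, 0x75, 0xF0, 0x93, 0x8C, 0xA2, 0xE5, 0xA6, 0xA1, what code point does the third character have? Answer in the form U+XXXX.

U+F9B6

Offset 0: leading byte 0xC4 = 11000100 → 2-byte char #1 = C4 BC.
Offset 2: leading byte 0xE9 = 11101001 → 3-byte char #2 = E9 A6 9E.
Offset 5: leading byte 0xEF = 11101111 → 3-byte char #3 = EF A6 B6.
Leading byte 0xEF = 11101111 matches 1110xxxx → 3-byte sequence.
Byte 1: 0xEF = 11101111, payload 1111 (4 bits).
Byte 2: 0xA6 = 10100110 (10xxxxxx ✓), payload 100110.
Byte 3: 0xB6 = 10110110 (10xxxxxx ✓), payload 110110.
Concatenate: 1111100110110110 = 0xF9B6 (16 bits → U+F9B6).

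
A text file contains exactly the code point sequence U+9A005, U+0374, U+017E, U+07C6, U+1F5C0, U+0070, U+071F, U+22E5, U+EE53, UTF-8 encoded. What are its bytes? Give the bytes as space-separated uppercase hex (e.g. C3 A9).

U+9A005: 4-byte form → F2 9A 80 85.
U+0374: 2-byte form → CD B4.
U+017E: 2-byte form → C5 BE.
U+07C6: 2-byte form → DF 86.
U+1F5C0: 4-byte form → F0 9F 97 80.
U+0070: 1-byte form → 70.
U+071F: 2-byte form → DC 9F.
U+22E5: 3-byte form → E2 8B A5.
U+EE53: 3-byte form → EE B9 93.
Concatenated (23 bytes): F2 9A 80 85 CD B4 C5 BE DF 86 F0 9F 97 80 70 DC 9F E2 8B A5 EE B9 93.

F2 9A 80 85 CD B4 C5 BE DF 86 F0 9F 97 80 70 DC 9F E2 8B A5 EE B9 93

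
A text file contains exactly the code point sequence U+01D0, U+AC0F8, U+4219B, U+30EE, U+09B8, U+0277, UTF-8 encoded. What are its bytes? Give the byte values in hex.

C7 90 F2 AC 83 B8 F1 82 86 9B E3 83 AE E0 A6 B8 C9 B7

U+01D0: 2-byte form → C7 90.
U+AC0F8: 4-byte form → F2 AC 83 B8.
U+4219B: 4-byte form → F1 82 86 9B.
U+30EE: 3-byte form → E3 83 AE.
U+09B8: 3-byte form → E0 A6 B8.
U+0277: 2-byte form → C9 B7.
Concatenated (18 bytes): C7 90 F2 AC 83 B8 F1 82 86 9B E3 83 AE E0 A6 B8 C9 B7.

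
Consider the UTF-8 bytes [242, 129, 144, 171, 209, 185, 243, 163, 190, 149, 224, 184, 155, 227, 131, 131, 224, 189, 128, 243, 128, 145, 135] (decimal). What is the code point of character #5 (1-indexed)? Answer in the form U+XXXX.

U+30C3

Offset 0: leading byte 0xF2 = 11110010 → 4-byte char #1 = F2 81 90 AB.
Offset 4: leading byte 0xD1 = 11010001 → 2-byte char #2 = D1 B9.
Offset 6: leading byte 0xF3 = 11110011 → 4-byte char #3 = F3 A3 BE 95.
Offset 10: leading byte 0xE0 = 11100000 → 3-byte char #4 = E0 B8 9B.
Offset 13: leading byte 0xE3 = 11100011 → 3-byte char #5 = E3 83 83.
Leading byte 0xE3 = 11100011 matches 1110xxxx → 3-byte sequence.
Byte 1: 0xE3 = 11100011, payload 0011 (4 bits).
Byte 2: 0x83 = 10000011 (10xxxxxx ✓), payload 000011.
Byte 3: 0x83 = 10000011 (10xxxxxx ✓), payload 000011.
Concatenate: 0011000011000011 = 0x30C3 (16 bits → U+30C3).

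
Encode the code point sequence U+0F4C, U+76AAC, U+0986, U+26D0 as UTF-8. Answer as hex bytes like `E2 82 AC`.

U+0F4C: 3-byte form → E0 BD 8C.
U+76AAC: 4-byte form → F1 B6 AA AC.
U+0986: 3-byte form → E0 A6 86.
U+26D0: 3-byte form → E2 9B 90.
Concatenated (13 bytes): E0 BD 8C F1 B6 AA AC E0 A6 86 E2 9B 90.

E0 BD 8C F1 B6 AA AC E0 A6 86 E2 9B 90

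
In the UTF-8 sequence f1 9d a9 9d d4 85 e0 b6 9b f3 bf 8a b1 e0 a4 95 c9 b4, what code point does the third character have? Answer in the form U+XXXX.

U+0D9B

Offset 0: leading byte 0xF1 = 11110001 → 4-byte char #1 = F1 9D A9 9D.
Offset 4: leading byte 0xD4 = 11010100 → 2-byte char #2 = D4 85.
Offset 6: leading byte 0xE0 = 11100000 → 3-byte char #3 = E0 B6 9B.
Leading byte 0xE0 = 11100000 matches 1110xxxx → 3-byte sequence.
Byte 1: 0xE0 = 11100000, payload 0000 (4 bits).
Byte 2: 0xB6 = 10110110 (10xxxxxx ✓), payload 110110.
Byte 3: 0x9B = 10011011 (10xxxxxx ✓), payload 011011.
Concatenate: 0000110110011011 = 0xD9B (16 bits → U+0D9B).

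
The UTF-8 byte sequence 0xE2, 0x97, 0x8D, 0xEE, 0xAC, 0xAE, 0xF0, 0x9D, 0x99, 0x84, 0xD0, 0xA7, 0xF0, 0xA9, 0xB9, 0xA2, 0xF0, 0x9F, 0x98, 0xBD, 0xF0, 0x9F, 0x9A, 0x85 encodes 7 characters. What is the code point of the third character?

U+1D644

Offset 0: leading byte 0xE2 = 11100010 → 3-byte char #1 = E2 97 8D.
Offset 3: leading byte 0xEE = 11101110 → 3-byte char #2 = EE AC AE.
Offset 6: leading byte 0xF0 = 11110000 → 4-byte char #3 = F0 9D 99 84.
Leading byte 0xF0 = 11110000 matches 11110xxx → 4-byte sequence.
Byte 1: 0xF0 = 11110000, payload 000 (3 bits).
Byte 2: 0x9D = 10011101 (10xxxxxx ✓), payload 011101.
Byte 3: 0x99 = 10011001 (10xxxxxx ✓), payload 011001.
Byte 4: 0x84 = 10000100 (10xxxxxx ✓), payload 000100.
Concatenate: 000011101011001000100 = 0x1D644 (21 bits → U+1D644).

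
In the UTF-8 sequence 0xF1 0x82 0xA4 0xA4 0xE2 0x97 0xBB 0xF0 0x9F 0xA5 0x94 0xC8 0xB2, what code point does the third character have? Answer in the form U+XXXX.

U+1F954

Offset 0: leading byte 0xF1 = 11110001 → 4-byte char #1 = F1 82 A4 A4.
Offset 4: leading byte 0xE2 = 11100010 → 3-byte char #2 = E2 97 BB.
Offset 7: leading byte 0xF0 = 11110000 → 4-byte char #3 = F0 9F A5 94.
Leading byte 0xF0 = 11110000 matches 11110xxx → 4-byte sequence.
Byte 1: 0xF0 = 11110000, payload 000 (3 bits).
Byte 2: 0x9F = 10011111 (10xxxxxx ✓), payload 011111.
Byte 3: 0xA5 = 10100101 (10xxxxxx ✓), payload 100101.
Byte 4: 0x94 = 10010100 (10xxxxxx ✓), payload 010100.
Concatenate: 000011111100101010100 = 0x1F954 (21 bits → U+1F954).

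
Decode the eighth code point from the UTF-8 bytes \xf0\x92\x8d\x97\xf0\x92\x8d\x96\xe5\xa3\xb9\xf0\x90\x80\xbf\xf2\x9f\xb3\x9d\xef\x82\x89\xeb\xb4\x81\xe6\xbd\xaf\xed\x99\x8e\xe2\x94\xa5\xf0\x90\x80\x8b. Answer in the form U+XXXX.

Offset 0: leading byte 0xF0 = 11110000 → 4-byte char #1 = F0 92 8D 97.
Offset 4: leading byte 0xF0 = 11110000 → 4-byte char #2 = F0 92 8D 96.
Offset 8: leading byte 0xE5 = 11100101 → 3-byte char #3 = E5 A3 B9.
Offset 11: leading byte 0xF0 = 11110000 → 4-byte char #4 = F0 90 80 BF.
Offset 15: leading byte 0xF2 = 11110010 → 4-byte char #5 = F2 9F B3 9D.
Offset 19: leading byte 0xEF = 11101111 → 3-byte char #6 = EF 82 89.
Offset 22: leading byte 0xEB = 11101011 → 3-byte char #7 = EB B4 81.
Offset 25: leading byte 0xE6 = 11100110 → 3-byte char #8 = E6 BD AF.
Leading byte 0xE6 = 11100110 matches 1110xxxx → 3-byte sequence.
Byte 1: 0xE6 = 11100110, payload 0110 (4 bits).
Byte 2: 0xBD = 10111101 (10xxxxxx ✓), payload 111101.
Byte 3: 0xAF = 10101111 (10xxxxxx ✓), payload 101111.
Concatenate: 0110111101101111 = 0x6F6F (16 bits → U+6F6F).

U+6F6F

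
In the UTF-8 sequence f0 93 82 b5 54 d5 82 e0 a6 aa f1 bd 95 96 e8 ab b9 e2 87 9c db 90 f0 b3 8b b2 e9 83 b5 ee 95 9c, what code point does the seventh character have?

Offset 0: leading byte 0xF0 = 11110000 → 4-byte char #1 = F0 93 82 B5.
Offset 4: leading byte 0x54 = 01010100 → 1-byte char #2 = 54.
Offset 5: leading byte 0xD5 = 11010101 → 2-byte char #3 = D5 82.
Offset 7: leading byte 0xE0 = 11100000 → 3-byte char #4 = E0 A6 AA.
Offset 10: leading byte 0xF1 = 11110001 → 4-byte char #5 = F1 BD 95 96.
Offset 14: leading byte 0xE8 = 11101000 → 3-byte char #6 = E8 AB B9.
Offset 17: leading byte 0xE2 = 11100010 → 3-byte char #7 = E2 87 9C.
Leading byte 0xE2 = 11100010 matches 1110xxxx → 3-byte sequence.
Byte 1: 0xE2 = 11100010, payload 0010 (4 bits).
Byte 2: 0x87 = 10000111 (10xxxxxx ✓), payload 000111.
Byte 3: 0x9C = 10011100 (10xxxxxx ✓), payload 011100.
Concatenate: 0010000111011100 = 0x21DC (16 bits → U+21DC).

U+21DC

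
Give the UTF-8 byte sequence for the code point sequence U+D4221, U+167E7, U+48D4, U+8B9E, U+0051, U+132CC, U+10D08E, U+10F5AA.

U+D4221: 4-byte form → F3 94 88 A1.
U+167E7: 4-byte form → F0 96 9F A7.
U+48D4: 3-byte form → E4 A3 94.
U+8B9E: 3-byte form → E8 AE 9E.
U+0051: 1-byte form → 51.
U+132CC: 4-byte form → F0 93 8B 8C.
U+10D08E: 4-byte form → F4 8D 82 8E.
U+10F5AA: 4-byte form → F4 8F 96 AA.
Concatenated (27 bytes): F3 94 88 A1 F0 96 9F A7 E4 A3 94 E8 AE 9E 51 F0 93 8B 8C F4 8D 82 8E F4 8F 96 AA.

F3 94 88 A1 F0 96 9F A7 E4 A3 94 E8 AE 9E 51 F0 93 8B 8C F4 8D 82 8E F4 8F 96 AA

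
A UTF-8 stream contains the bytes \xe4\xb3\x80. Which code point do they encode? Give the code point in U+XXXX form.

U+4CC0

Leading byte 0xE4 = 11100100 matches 1110xxxx → 3-byte sequence.
Byte 1: 0xE4 = 11100100, payload 0100 (4 bits).
Byte 2: 0xB3 = 10110011 (10xxxxxx ✓), payload 110011.
Byte 3: 0x80 = 10000000 (10xxxxxx ✓), payload 000000.
Concatenate: 0100110011000000 = 0x4CC0 (16 bits → U+4CC0).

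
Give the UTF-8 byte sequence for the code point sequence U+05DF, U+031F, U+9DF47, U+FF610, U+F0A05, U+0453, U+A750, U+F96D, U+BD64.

D7 9F CC 9F F2 9D BD 87 F3 BF 98 90 F3 B0 A8 85 D1 93 EA 9D 90 EF A5 AD EB B5 A4

U+05DF: 2-byte form → D7 9F.
U+031F: 2-byte form → CC 9F.
U+9DF47: 4-byte form → F2 9D BD 87.
U+FF610: 4-byte form → F3 BF 98 90.
U+F0A05: 4-byte form → F3 B0 A8 85.
U+0453: 2-byte form → D1 93.
U+A750: 3-byte form → EA 9D 90.
U+F96D: 3-byte form → EF A5 AD.
U+BD64: 3-byte form → EB B5 A4.
Concatenated (27 bytes): D7 9F CC 9F F2 9D BD 87 F3 BF 98 90 F3 B0 A8 85 D1 93 EA 9D 90 EF A5 AD EB B5 A4.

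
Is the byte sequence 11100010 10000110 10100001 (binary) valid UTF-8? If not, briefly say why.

valid

Leading byte 0xE2 = 11100010 → 3-byte form.
Continuation bytes 0x86=10000110, 0xA1=10100001 all match 10xxxxxx.
Decoded value 0x21A1 is ≥ 0x800 (shortest form) and not a surrogate.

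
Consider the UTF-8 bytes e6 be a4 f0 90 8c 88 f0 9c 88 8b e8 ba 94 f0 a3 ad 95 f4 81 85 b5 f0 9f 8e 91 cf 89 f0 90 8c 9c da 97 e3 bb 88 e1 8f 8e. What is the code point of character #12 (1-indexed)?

U+13CE

Offset 0: leading byte 0xE6 = 11100110 → 3-byte char #1 = E6 BE A4.
Offset 3: leading byte 0xF0 = 11110000 → 4-byte char #2 = F0 90 8C 88.
Offset 7: leading byte 0xF0 = 11110000 → 4-byte char #3 = F0 9C 88 8B.
Offset 11: leading byte 0xE8 = 11101000 → 3-byte char #4 = E8 BA 94.
Offset 14: leading byte 0xF0 = 11110000 → 4-byte char #5 = F0 A3 AD 95.
Offset 18: leading byte 0xF4 = 11110100 → 4-byte char #6 = F4 81 85 B5.
Offset 22: leading byte 0xF0 = 11110000 → 4-byte char #7 = F0 9F 8E 91.
Offset 26: leading byte 0xCF = 11001111 → 2-byte char #8 = CF 89.
Offset 28: leading byte 0xF0 = 11110000 → 4-byte char #9 = F0 90 8C 9C.
Offset 32: leading byte 0xDA = 11011010 → 2-byte char #10 = DA 97.
Offset 34: leading byte 0xE3 = 11100011 → 3-byte char #11 = E3 BB 88.
Offset 37: leading byte 0xE1 = 11100001 → 3-byte char #12 = E1 8F 8E.
Leading byte 0xE1 = 11100001 matches 1110xxxx → 3-byte sequence.
Byte 1: 0xE1 = 11100001, payload 0001 (4 bits).
Byte 2: 0x8F = 10001111 (10xxxxxx ✓), payload 001111.
Byte 3: 0x8E = 10001110 (10xxxxxx ✓), payload 001110.
Concatenate: 0001001111001110 = 0x13CE (16 bits → U+13CE).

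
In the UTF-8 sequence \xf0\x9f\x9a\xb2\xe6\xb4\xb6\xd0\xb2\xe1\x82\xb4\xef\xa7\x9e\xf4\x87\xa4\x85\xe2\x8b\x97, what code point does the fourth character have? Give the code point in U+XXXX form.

U+10B4

Offset 0: leading byte 0xF0 = 11110000 → 4-byte char #1 = F0 9F 9A B2.
Offset 4: leading byte 0xE6 = 11100110 → 3-byte char #2 = E6 B4 B6.
Offset 7: leading byte 0xD0 = 11010000 → 2-byte char #3 = D0 B2.
Offset 9: leading byte 0xE1 = 11100001 → 3-byte char #4 = E1 82 B4.
Leading byte 0xE1 = 11100001 matches 1110xxxx → 3-byte sequence.
Byte 1: 0xE1 = 11100001, payload 0001 (4 bits).
Byte 2: 0x82 = 10000010 (10xxxxxx ✓), payload 000010.
Byte 3: 0xB4 = 10110100 (10xxxxxx ✓), payload 110100.
Concatenate: 0001000010110100 = 0x10B4 (16 bits → U+10B4).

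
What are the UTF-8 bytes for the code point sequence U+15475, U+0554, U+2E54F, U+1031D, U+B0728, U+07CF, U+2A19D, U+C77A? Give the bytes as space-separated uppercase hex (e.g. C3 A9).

F0 95 91 B5 D5 94 F0 AE 95 8F F0 90 8C 9D F2 B0 9C A8 DF 8F F0 AA 86 9D EC 9D BA

U+15475: 4-byte form → F0 95 91 B5.
U+0554: 2-byte form → D5 94.
U+2E54F: 4-byte form → F0 AE 95 8F.
U+1031D: 4-byte form → F0 90 8C 9D.
U+B0728: 4-byte form → F2 B0 9C A8.
U+07CF: 2-byte form → DF 8F.
U+2A19D: 4-byte form → F0 AA 86 9D.
U+C77A: 3-byte form → EC 9D BA.
Concatenated (27 bytes): F0 95 91 B5 D5 94 F0 AE 95 8F F0 90 8C 9D F2 B0 9C A8 DF 8F F0 AA 86 9D EC 9D BA.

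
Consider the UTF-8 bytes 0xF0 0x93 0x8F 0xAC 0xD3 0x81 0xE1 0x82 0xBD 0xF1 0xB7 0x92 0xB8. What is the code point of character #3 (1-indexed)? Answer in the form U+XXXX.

U+10BD

Offset 0: leading byte 0xF0 = 11110000 → 4-byte char #1 = F0 93 8F AC.
Offset 4: leading byte 0xD3 = 11010011 → 2-byte char #2 = D3 81.
Offset 6: leading byte 0xE1 = 11100001 → 3-byte char #3 = E1 82 BD.
Leading byte 0xE1 = 11100001 matches 1110xxxx → 3-byte sequence.
Byte 1: 0xE1 = 11100001, payload 0001 (4 bits).
Byte 2: 0x82 = 10000010 (10xxxxxx ✓), payload 000010.
Byte 3: 0xBD = 10111101 (10xxxxxx ✓), payload 111101.
Concatenate: 0001000010111101 = 0x10BD (16 bits → U+10BD).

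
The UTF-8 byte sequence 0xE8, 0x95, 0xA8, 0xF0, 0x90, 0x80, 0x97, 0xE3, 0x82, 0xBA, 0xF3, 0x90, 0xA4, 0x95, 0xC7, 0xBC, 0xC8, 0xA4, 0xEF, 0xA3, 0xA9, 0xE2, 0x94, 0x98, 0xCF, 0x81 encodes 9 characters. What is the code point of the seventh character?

Offset 0: leading byte 0xE8 = 11101000 → 3-byte char #1 = E8 95 A8.
Offset 3: leading byte 0xF0 = 11110000 → 4-byte char #2 = F0 90 80 97.
Offset 7: leading byte 0xE3 = 11100011 → 3-byte char #3 = E3 82 BA.
Offset 10: leading byte 0xF3 = 11110011 → 4-byte char #4 = F3 90 A4 95.
Offset 14: leading byte 0xC7 = 11000111 → 2-byte char #5 = C7 BC.
Offset 16: leading byte 0xC8 = 11001000 → 2-byte char #6 = C8 A4.
Offset 18: leading byte 0xEF = 11101111 → 3-byte char #7 = EF A3 A9.
Leading byte 0xEF = 11101111 matches 1110xxxx → 3-byte sequence.
Byte 1: 0xEF = 11101111, payload 1111 (4 bits).
Byte 2: 0xA3 = 10100011 (10xxxxxx ✓), payload 100011.
Byte 3: 0xA9 = 10101001 (10xxxxxx ✓), payload 101001.
Concatenate: 1111100011101001 = 0xF8E9 (16 bits → U+F8E9).

U+F8E9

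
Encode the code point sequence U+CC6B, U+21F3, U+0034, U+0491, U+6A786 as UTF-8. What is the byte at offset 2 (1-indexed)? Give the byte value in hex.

0xB1

1-indexed offset 2 is 0-indexed offset 1.
U+CC6B → 3-byte form EC B1 AB at offsets 0–2.
Offset 1 falls in char 1's range; it's byte 2 of EC B1 AB = 0xB1.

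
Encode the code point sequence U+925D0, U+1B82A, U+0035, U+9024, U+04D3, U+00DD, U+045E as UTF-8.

U+925D0: 4-byte form → F2 92 97 90.
U+1B82A: 4-byte form → F0 9B A0 AA.
U+0035: 1-byte form → 35.
U+9024: 3-byte form → E9 80 A4.
U+04D3: 2-byte form → D3 93.
U+00DD: 2-byte form → C3 9D.
U+045E: 2-byte form → D1 9E.
Concatenated (18 bytes): F2 92 97 90 F0 9B A0 AA 35 E9 80 A4 D3 93 C3 9D D1 9E.

F2 92 97 90 F0 9B A0 AA 35 E9 80 A4 D3 93 C3 9D D1 9E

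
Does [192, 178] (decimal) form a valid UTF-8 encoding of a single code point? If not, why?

invalid (overlong encoding)

Leading byte 0xC0 = 11000000 → 2-byte form.
Continuation bytes all match 10xxxxxx. Payload decodes to 0x32.
But 0x32 < 0x80, the minimum for a 2-byte sequence — this is an overlong encoding.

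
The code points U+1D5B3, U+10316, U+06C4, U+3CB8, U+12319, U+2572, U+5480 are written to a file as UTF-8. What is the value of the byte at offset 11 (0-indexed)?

0xB2

U+1D5B3 → 4-byte form F0 9D 96 B3 at offsets 0–3.
U+10316 → 4-byte form F0 90 8C 96 at offsets 4–7.
U+06C4 → 2-byte form DB 84 at offsets 8–9.
U+3CB8 → 3-byte form E3 B2 B8 at offsets 10–12.
Offset 11 falls in char 4's range; it's byte 2 of E3 B2 B8 = 0xB2.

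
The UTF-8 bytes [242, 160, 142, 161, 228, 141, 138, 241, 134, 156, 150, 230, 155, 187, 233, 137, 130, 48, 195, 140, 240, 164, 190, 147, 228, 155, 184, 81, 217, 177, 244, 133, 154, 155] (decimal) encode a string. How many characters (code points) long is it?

Byte at offset 0: 0xF2 = 11110010 → 4-byte char (#1). Advance 4.
Byte at offset 4: 0xE4 = 11100100 → 3-byte char (#2). Advance 3.
Byte at offset 7: 0xF1 = 11110001 → 4-byte char (#3). Advance 4.
Byte at offset 11: 0xE6 = 11100110 → 3-byte char (#4). Advance 3.
Byte at offset 14: 0xE9 = 11101001 → 3-byte char (#5). Advance 3.
Byte at offset 17: 0x30 = 00110000 → 1-byte char (#6). Advance 1.
Byte at offset 18: 0xC3 = 11000011 → 2-byte char (#7). Advance 2.
Byte at offset 20: 0xF0 = 11110000 → 4-byte char (#8). Advance 4.
Byte at offset 24: 0xE4 = 11100100 → 3-byte char (#9). Advance 3.
Byte at offset 27: 0x51 = 01010001 → 1-byte char (#10). Advance 1.
Byte at offset 28: 0xD9 = 11011001 → 2-byte char (#11). Advance 2.
Byte at offset 30: 0xF4 = 11110100 → 4-byte char (#12). Advance 4.
Reached end at offset 34 after 12 code points.

12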